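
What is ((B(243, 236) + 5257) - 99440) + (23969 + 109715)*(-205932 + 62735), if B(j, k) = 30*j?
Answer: -19143234641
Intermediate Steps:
((B(243, 236) + 5257) - 99440) + (23969 + 109715)*(-205932 + 62735) = ((30*243 + 5257) - 99440) + (23969 + 109715)*(-205932 + 62735) = ((7290 + 5257) - 99440) + 133684*(-143197) = (12547 - 99440) - 19143147748 = -86893 - 19143147748 = -19143234641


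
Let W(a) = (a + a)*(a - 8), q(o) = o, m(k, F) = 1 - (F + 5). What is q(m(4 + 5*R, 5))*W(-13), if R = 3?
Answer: -4914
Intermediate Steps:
m(k, F) = -4 - F (m(k, F) = 1 - (5 + F) = 1 + (-5 - F) = -4 - F)
W(a) = 2*a*(-8 + a) (W(a) = (2*a)*(-8 + a) = 2*a*(-8 + a))
q(m(4 + 5*R, 5))*W(-13) = (-4 - 1*5)*(2*(-13)*(-8 - 13)) = (-4 - 5)*(2*(-13)*(-21)) = -9*546 = -4914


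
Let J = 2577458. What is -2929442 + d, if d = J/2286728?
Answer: -3349417234159/1143364 ≈ -2.9294e+6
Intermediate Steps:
d = 1288729/1143364 (d = 2577458/2286728 = 2577458*(1/2286728) = 1288729/1143364 ≈ 1.1271)
-2929442 + d = -2929442 + 1288729/1143364 = -3349417234159/1143364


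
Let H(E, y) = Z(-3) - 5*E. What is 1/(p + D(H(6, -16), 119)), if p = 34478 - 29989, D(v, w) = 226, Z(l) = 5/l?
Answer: 1/4715 ≈ 0.00021209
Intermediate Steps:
H(E, y) = -5/3 - 5*E (H(E, y) = 5/(-3) - 5*E = 5*(-⅓) - 5*E = -5/3 - 5*E)
p = 4489
1/(p + D(H(6, -16), 119)) = 1/(4489 + 226) = 1/4715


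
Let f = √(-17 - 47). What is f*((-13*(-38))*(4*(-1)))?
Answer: -15808*I ≈ -15808.0*I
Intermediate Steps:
f = 8*I (f = √(-64) = 8*I ≈ 8.0*I)
f*((-13*(-38))*(4*(-1))) = (8*I)*((-13*(-38))*(4*(-1))) = (8*I)*(494*(-4)) = (8*I)*(-1976) = -15808*I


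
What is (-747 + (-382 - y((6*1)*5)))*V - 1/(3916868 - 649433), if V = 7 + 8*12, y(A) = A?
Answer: -390056587996/3267435 ≈ -1.1938e+5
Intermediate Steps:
V = 103 (V = 7 + 96 = 103)
(-747 + (-382 - y((6*1)*5)))*V - 1/(3916868 - 649433) = (-747 + (-382 - 6*1*5))*103 - 1/(3916868 - 649433) = (-747 + (-382 - 6*5))*103 - 1/3267435 = (-747 + (-382 - 1*30))*103 - 1*1/3267435 = (-747 + (-382 - 30))*103 - 1/3267435 = (-747 - 412)*103 - 1/3267435 = -1159*103 - 1/3267435 = -119377 - 1/3267435 = -390056587996/3267435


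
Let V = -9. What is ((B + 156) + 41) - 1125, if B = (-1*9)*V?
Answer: -847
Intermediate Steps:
B = 81 (B = -1*9*(-9) = -9*(-9) = 81)
((B + 156) + 41) - 1125 = ((81 + 156) + 41) - 1125 = (237 + 41) - 1125 = 278 - 1125 = -847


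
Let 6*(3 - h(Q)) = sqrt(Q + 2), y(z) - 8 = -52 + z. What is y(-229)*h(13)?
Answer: -819 + 91*sqrt(15)/2 ≈ -642.78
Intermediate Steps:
y(z) = -44 + z (y(z) = 8 + (-52 + z) = -44 + z)
h(Q) = 3 - sqrt(2 + Q)/6 (h(Q) = 3 - sqrt(Q + 2)/6 = 3 - sqrt(2 + Q)/6)
y(-229)*h(13) = (-44 - 229)*(3 - sqrt(2 + 13)/6) = -273*(3 - sqrt(15)/6) = -819 + 91*sqrt(15)/2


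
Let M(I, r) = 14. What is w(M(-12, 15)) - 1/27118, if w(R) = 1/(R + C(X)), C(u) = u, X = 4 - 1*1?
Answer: 27101/461006 ≈ 0.058787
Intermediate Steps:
X = 3 (X = 4 - 1 = 3)
w(R) = 1/(3 + R) (w(R) = 1/(R + 3) = 1/(3 + R))
w(M(-12, 15)) - 1/27118 = 1/(3 + 14) - 1/27118 = 1/17 - 1*1/27118 = 1/17 - 1/27118 = 27101/461006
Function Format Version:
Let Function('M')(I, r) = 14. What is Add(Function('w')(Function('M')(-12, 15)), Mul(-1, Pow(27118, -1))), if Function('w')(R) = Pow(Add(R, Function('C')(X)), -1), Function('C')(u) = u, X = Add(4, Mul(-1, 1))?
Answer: Rational(27101, 461006) ≈ 0.058787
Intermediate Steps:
X = 3 (X = Add(4, -1) = 3)
Function('w')(R) = Pow(Add(3, R), -1) (Function('w')(R) = Pow(Add(R, 3), -1) = Pow(Add(3, R), -1))
Add(Function('w')(Function('M')(-12, 15)), Mul(-1, Pow(27118, -1))) = Add(Pow(Add(3, 14), -1), Mul(-1, Pow(27118, -1))) = Add(Pow(17, -1), Mul(-1, Rational(1, 27118))) = Add(Rational(1, 17), Rational(-1, 27118)) = Rational(27101, 461006)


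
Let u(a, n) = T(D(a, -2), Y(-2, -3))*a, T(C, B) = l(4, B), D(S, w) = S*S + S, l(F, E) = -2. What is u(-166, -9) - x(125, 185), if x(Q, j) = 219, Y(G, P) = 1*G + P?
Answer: 113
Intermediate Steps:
Y(G, P) = G + P
D(S, w) = S + S² (D(S, w) = S² + S = S + S²)
T(C, B) = -2
u(a, n) = -2*a
u(-166, -9) - x(125, 185) = -2*(-166) - 1*219 = 332 - 219 = 113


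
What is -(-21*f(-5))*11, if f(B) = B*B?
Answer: 5775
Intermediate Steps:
f(B) = B²
-(-21*f(-5))*11 = -(-21*(-5)²)*11 = -(-21*25)*11 = -(-525)*11 = -1*(-5775) = 5775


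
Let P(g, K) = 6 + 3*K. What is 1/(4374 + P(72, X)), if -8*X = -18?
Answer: 4/17547 ≈ 0.00022796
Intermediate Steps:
X = 9/4 (X = -⅛*(-18) = 9/4 ≈ 2.2500)
1/(4374 + P(72, X)) = 1/(4374 + (6 + 3*(9/4))) = 1/(4374 + (6 + 27/4)) = 1/(4374 + 51/4) = 1/(17547/4) = 4/17547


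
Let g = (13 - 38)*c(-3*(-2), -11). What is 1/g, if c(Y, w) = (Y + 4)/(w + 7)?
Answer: 2/125 ≈ 0.016000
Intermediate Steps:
c(Y, w) = (4 + Y)/(7 + w)
g = 125/2 (g = (13 - 38)*((4 - 3*(-2))/(7 - 11)) = -25*(4 + 6)/(-4) = -(-25)*10/4 = -25*(-5/2) = 125/2 ≈ 62.500)
1/g = 1/(125/2) = 2/125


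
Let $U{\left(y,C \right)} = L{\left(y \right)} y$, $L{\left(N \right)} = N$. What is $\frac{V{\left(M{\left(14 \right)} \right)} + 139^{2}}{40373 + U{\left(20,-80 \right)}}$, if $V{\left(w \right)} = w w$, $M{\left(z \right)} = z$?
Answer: $\frac{19517}{40773} \approx 0.47867$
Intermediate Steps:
$V{\left(w \right)} = w^{2}$
$U{\left(y,C \right)} = y^{2}$ ($U{\left(y,C \right)} = y y = y^{2}$)
$\frac{V{\left(M{\left(14 \right)} \right)} + 139^{2}}{40373 + U{\left(20,-80 \right)}} = \frac{14^{2} + 139^{2}}{40373 + 20^{2}} = \frac{196 + 19321}{40373 + 400} = \frac{19517}{40773}$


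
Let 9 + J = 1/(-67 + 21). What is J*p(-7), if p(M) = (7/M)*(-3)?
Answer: -1245/46 ≈ -27.065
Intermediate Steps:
p(M) = -21/M
J = -415/46 (J = -9 + 1/(-67 + 21) = -9 + 1/(-46) = -9 - 1/46 = -415/46 ≈ -9.0217)
J*p(-7) = -(-8715)/(46*(-7)) = -(-8715)*(-1)/(46*7) = -415/46*3 = -1245/46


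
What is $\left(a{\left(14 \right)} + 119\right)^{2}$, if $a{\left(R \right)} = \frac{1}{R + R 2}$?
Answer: $\frac{24990001}{1764} \approx 14167.0$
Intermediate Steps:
$a{\left(R \right)} = \frac{1}{3 R}$ ($a{\left(R \right)} = \frac{1}{R + 2 R} = \frac{1}{3 R}$)
$\left(a{\left(14 \right)} + 119\right)^{2} = \left(\frac{1}{3 \cdot 14} + 119\right)^{2} = \left(\frac{1}{3} \cdot \frac{1}{14} + 119\right)^{2} = \left(\frac{1}{42} + 119\right)^{2} = \left(\frac{4999}{42}\right)^{2} = \frac{24990001}{1764}$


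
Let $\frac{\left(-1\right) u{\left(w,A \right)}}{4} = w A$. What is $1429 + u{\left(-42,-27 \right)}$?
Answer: $-3107$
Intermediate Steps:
$u{\left(w,A \right)} = - 4 A w$ ($u{\left(w,A \right)} = - 4 w A = - 4 A w$)
$1429 + u{\left(-42,-27 \right)} = 1429 - \left(-108\right) \left(-42\right) = 1429 - 4536 = -3107$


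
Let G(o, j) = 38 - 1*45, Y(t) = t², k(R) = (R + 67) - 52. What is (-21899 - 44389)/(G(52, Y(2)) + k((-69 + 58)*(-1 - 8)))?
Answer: -66288/107 ≈ -619.51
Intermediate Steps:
k(R) = 15 + R (k(R) = (67 + R) - 52 = 15 + R)
G(o, j) = -7 (G(o, j) = 38 - 45 = -7)
(-21899 - 44389)/(G(52, Y(2)) + k((-69 + 58)*(-1 - 8))) = (-21899 - 44389)/(-7 + (15 + (-69 + 58)*(-1 - 8))) = -66288/(-7 + (15 - 11*(-9))) = -66288/(-7 + (15 + 99)) = -66288/(-7 + 114) = -66288/107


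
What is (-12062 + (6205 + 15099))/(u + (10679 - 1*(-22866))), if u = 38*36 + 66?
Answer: 9242/34979 ≈ 0.26422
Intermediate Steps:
u = 1434 (u = 1368 + 66 = 1434)
(-12062 + (6205 + 15099))/(u + (10679 - 1*(-22866))) = (-12062 + (6205 + 15099))/(1434 + (10679 - 1*(-22866))) = (-12062 + 21304)/(1434 + (10679 + 22866)) = 9242/(1434 + 33545) = 9242/34979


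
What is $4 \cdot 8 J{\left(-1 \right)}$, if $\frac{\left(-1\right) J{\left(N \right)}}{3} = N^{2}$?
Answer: $-96$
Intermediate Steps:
$J{\left(N \right)} = - 3 N^{2}$
$4 \cdot 8 J{\left(-1 \right)} = 4 \cdot 8 \left(- 3 \left(-1\right)^{2}\right) = 32 \left(\left(-3\right) 1\right) = 32 \left(-3\right) = -96$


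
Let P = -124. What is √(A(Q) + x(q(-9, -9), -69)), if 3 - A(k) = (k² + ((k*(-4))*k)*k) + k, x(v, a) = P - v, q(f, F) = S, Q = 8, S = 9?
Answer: √1846 ≈ 42.965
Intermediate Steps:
q(f, F) = 9
x(v, a) = -124 - v
A(k) = 3 - k - k² + 4*k³ (A(k) = 3 - ((k² + ((k*(-4))*k)*k) + k) = 3 - ((k² + ((-4*k)*k)*k) + k) = 3 - ((k² + (-4*k²)*k) + k) = 3 - ((k² - 4*k³) + k) = 3 - (k + k² - 4*k³) = 3 + (-k - k² + 4*k³) = 3 - k - k² + 4*k³)
√(A(Q) + x(q(-9, -9), -69)) = √((3 - 1*8 - 1*8² + 4*8³) + (-124 - 1*9)) = √((3 - 8 - 1*64 + 4*512) + (-124 - 9)) = √((3 - 8 - 64 + 2048) - 133) = √(1979 - 133) = √1846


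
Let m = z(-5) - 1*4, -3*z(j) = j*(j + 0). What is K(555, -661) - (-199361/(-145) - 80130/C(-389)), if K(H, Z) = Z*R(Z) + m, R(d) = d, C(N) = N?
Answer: 73663989193/169215 ≈ 4.3533e+5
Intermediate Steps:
z(j) = -j**2/3 (z(j) = -j*(j + 0)/3 = -j*j/3 = -j**2/3)
m = -37/3 (m = -1/3*(-5)**2 - 1*4 = -1/3*25 - 4 = -25/3 - 4 = -37/3 ≈ -12.333)
K(H, Z) = -37/3 + Z**2 (K(H, Z) = Z*Z - 37/3 = Z**2 - 37/3 = -37/3 + Z**2)
K(555, -661) - (-199361/(-145) - 80130/C(-389)) = (-37/3 + (-661)**2) - (-199361/(-145) - 80130/(-389)) = (-37/3 + 436921) - (-199361*(-1/145) - 80130*(-1/389)) = 1310726/3 - (199361/145 + 80130/389) = 1310726/3 - 1*89170279/56405 = 1310726/3 - 89170279/56405 = 73663989193/169215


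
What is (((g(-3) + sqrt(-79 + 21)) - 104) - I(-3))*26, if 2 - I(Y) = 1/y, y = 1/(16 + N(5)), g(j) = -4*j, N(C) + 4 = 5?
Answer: -2002 + 26*I*sqrt(58) ≈ -2002.0 + 198.01*I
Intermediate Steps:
N(C) = 1 (N(C) = -4 + 5 = 1)
y = 1/17 (y = 1/(16 + 1) = 1/17 ≈ 0.058824)
I(Y) = -15 (I(Y) = 2 - 1/1/17 = 2 - 1*17 = 2 - 17 = -15)
(((g(-3) + sqrt(-79 + 21)) - 104) - I(-3))*26 = (((-4*(-3) + sqrt(-79 + 21)) - 104) - 1*(-15))*26 = (((12 + sqrt(-58)) - 104) + 15)*26 = (((12 + I*sqrt(58)) - 104) + 15)*26 = ((-92 + I*sqrt(58)) + 15)*26 = (-77 + I*sqrt(58))*26 = -2002 + 26*I*sqrt(58)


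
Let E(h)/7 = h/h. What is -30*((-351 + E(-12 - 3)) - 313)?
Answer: 19710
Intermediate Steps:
E(h) = 7 (E(h) = 7*(h/h) = 7*1 = 7)
-30*((-351 + E(-12 - 3)) - 313) = -30*((-351 + 7) - 313) = -30*(-344 - 313) = -30*(-657) = 19710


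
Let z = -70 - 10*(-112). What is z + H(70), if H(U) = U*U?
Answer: 5950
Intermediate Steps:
H(U) = U**2
z = 1050 (z = -70 + 1120 = 1050)
z + H(70) = 1050 + 70**2 = 1050 + 4900 = 5950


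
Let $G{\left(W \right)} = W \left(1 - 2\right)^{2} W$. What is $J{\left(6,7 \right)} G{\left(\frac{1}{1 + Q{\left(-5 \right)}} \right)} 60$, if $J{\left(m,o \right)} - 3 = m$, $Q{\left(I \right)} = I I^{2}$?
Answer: $\frac{135}{3844} \approx 0.03512$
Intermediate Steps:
$Q{\left(I \right)} = I^{3}$
$J{\left(m,o \right)} = 3 + m$
$G{\left(W \right)} = W^{2}$ ($G{\left(W \right)} = W \left(-1\right)^{2} W = W 1 W = W W = W^{2}$)
$J{\left(6,7 \right)} G{\left(\frac{1}{1 + Q{\left(-5 \right)}} \right)} 60 = \left(3 + 6\right) \left(\frac{1}{1 + \left(-5\right)^{3}}\right)^{2} \cdot 60 = 9 \left(\frac{1}{1 - 125}\right)^{2} \cdot 60 = 9 \left(\frac{1}{-124}\right)^{2} \cdot 60 = 9 \left(- \frac{1}{124}\right)^{2} \cdot 60 = 9 \cdot \frac{1}{15376} \cdot 60 = \frac{9}{15376} \cdot 60 = \frac{135}{3844}$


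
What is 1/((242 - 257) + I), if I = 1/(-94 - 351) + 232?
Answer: 445/96564 ≈ 0.0046083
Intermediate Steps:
I = 103239/445 (I = 1/(-445) + 232 = -1/445 + 232 = 103239/445 ≈ 232.00)
1/((242 - 257) + I) = 1/((242 - 257) + 103239/445) = 1/(-15 + 103239/445) = 1/(96564/445) = 445/96564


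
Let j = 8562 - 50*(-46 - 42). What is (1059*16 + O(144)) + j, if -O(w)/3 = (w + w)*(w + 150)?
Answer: -224110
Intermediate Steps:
O(w) = -6*w*(150 + w) (O(w) = -3*(w + w)*(w + 150) = -3*2*w*(150 + w) = -6*w*(150 + w))
j = 12962 (j = 8562 - 50*(-88) = 8562 + 4400 = 12962)
(1059*16 + O(144)) + j = (1059*16 - 6*144*(150 + 144)) + 12962 = (16944 - 6*144*294) + 12962 = (16944 - 254016) + 12962 = -237072 + 12962 = -224110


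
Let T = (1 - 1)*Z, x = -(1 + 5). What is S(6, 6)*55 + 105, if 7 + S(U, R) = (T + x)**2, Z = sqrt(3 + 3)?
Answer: 1700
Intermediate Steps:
Z = sqrt(6) ≈ 2.4495
x = -6 (x = -1*6 = -6)
T = 0 (T = (1 - 1)*sqrt(6) = 0*sqrt(6) = 0)
S(U, R) = 29 (S(U, R) = -7 + (0 - 6)**2 = -7 + (-6)**2 = -7 + 36 = 29)
S(6, 6)*55 + 105 = 29*55 + 105 = 1595 + 105 = 1700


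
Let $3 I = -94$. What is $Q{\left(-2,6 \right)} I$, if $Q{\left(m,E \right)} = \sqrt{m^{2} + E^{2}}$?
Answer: $- \frac{188 \sqrt{10}}{3} \approx -198.17$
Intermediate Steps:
$I = - \frac{94}{3}$ ($I = \frac{1}{3} \left(-94\right) = - \frac{94}{3} \approx -31.333$)
$Q{\left(m,E \right)} = \sqrt{E^{2} + m^{2}}$
$Q{\left(-2,6 \right)} I = \sqrt{6^{2} + \left(-2\right)^{2}} \left(- \frac{94}{3}\right) = \sqrt{36 + 4} \left(- \frac{94}{3}\right) = \sqrt{40} \left(- \frac{94}{3}\right) = 2 \sqrt{10} \left(- \frac{94}{3}\right) = - \frac{188 \sqrt{10}}{3}$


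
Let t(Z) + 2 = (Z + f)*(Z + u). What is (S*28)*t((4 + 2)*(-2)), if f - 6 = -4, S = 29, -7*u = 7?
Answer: 103936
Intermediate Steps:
u = -1 (u = -⅐*7 = -1)
f = 2 (f = 6 - 4 = 2)
t(Z) = -2 + (-1 + Z)*(2 + Z) (t(Z) = -2 + (Z + 2)*(Z - 1) = -2 + (2 + Z)*(-1 + Z) = -2 + (-1 + Z)*(2 + Z))
(S*28)*t((4 + 2)*(-2)) = (29*28)*(-4 + (4 + 2)*(-2) + ((4 + 2)*(-2))²) = 812*(-4 + 6*(-2) + (6*(-2))²) = 812*(-4 - 12 + (-12)²) = 812*(-4 - 12 + 144) = 812*128 = 103936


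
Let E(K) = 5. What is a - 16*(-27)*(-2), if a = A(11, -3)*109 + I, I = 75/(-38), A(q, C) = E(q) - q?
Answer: -57759/38 ≈ -1520.0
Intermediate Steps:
A(q, C) = 5 - q
I = -75/38 (I = 75*(-1/38) = -75/38 ≈ -1.9737)
a = -24927/38 (a = (5 - 1*11)*109 - 75/38 = (5 - 11)*109 - 75/38 = -6*109 - 75/38 = -654 - 75/38 = -24927/38 ≈ -655.97)
a - 16*(-27)*(-2) = -24927/38 - 16*(-27)*(-2) = -24927/38 + 432*(-2) = -24927/38 - 864 = -57759/38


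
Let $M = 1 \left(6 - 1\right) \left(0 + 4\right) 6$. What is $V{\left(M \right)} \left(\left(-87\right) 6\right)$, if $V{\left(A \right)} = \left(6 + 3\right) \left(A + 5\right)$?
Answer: $-587250$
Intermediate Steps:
$M = 120$ ($M = 1 \cdot 5 \cdot 4 \cdot 6 = 1 \cdot 20 \cdot 6 = 20 \cdot 6 = 120$)
$V{\left(A \right)} = 45 + 9 A$ ($V{\left(A \right)} = 9 \left(5 + A\right) = 45 + 9 A$)
$V{\left(M \right)} \left(\left(-87\right) 6\right) = \left(45 + 9 \cdot 120\right) \left(\left(-87\right) 6\right) = \left(45 + 1080\right) \left(-522\right) = 1125 \left(-522\right) = -587250$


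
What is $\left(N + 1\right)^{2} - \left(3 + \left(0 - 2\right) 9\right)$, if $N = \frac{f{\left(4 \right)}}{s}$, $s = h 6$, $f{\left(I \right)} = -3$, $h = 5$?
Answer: $\frac{1581}{100} \approx 15.81$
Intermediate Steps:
$s = 30$ ($s = 5 \cdot 6 = 30$)
$N = - \frac{1}{10}$ ($N = - \frac{3}{30} = \left(-3\right) \frac{1}{30} = - \frac{1}{10} \approx -0.1$)
$\left(N + 1\right)^{2} - \left(3 + \left(0 - 2\right) 9\right) = \left(- \frac{1}{10} + 1\right)^{2} - \left(3 + \left(0 - 2\right) 9\right) = \left(\frac{9}{10}\right)^{2} - \left(3 - 18\right) = \frac{81}{100} - \left(3 - 18\right) = \frac{81}{100} - -15 = \frac{81}{100} + 15 = \frac{1581}{100}$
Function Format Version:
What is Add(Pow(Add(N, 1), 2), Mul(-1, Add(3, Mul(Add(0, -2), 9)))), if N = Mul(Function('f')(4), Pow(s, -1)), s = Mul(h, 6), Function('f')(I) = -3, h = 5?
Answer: Rational(1581, 100) ≈ 15.810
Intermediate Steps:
s = 30 (s = Mul(5, 6) = 30)
N = Rational(-1, 10) (N = Mul(-3, Pow(30, -1)) = Mul(-3, Rational(1, 30)) = Rational(-1, 10) ≈ -0.10000)
Add(Pow(Add(N, 1), 2), Mul(-1, Add(3, Mul(Add(0, -2), 9)))) = Add(Pow(Add(Rational(-1, 10), 1), 2), Mul(-1, Add(3, Mul(Add(0, -2), 9)))) = Add(Pow(Rational(9, 10), 2), Mul(-1, Add(3, Mul(-2, 9)))) = Add(Rational(81, 100), Mul(-1, Add(3, -18))) = Add(Rational(81, 100), Mul(-1, -15)) = Add(Rational(81, 100), 15) = Rational(1581, 100)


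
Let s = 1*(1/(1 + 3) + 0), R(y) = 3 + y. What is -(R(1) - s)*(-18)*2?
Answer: 135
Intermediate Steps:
s = ¼ (s = 1*(1/4 + 0) = 1*(¼ + 0) = 1*(¼) = ¼ ≈ 0.25000)
-(R(1) - s)*(-18)*2 = -((3 + 1) - 1*¼)*(-18)*2 = -(4 - ¼)*(-18)*2 = -(15/4)*(-18)*2 = -(-135)*2/2 = -1*(-135) = 135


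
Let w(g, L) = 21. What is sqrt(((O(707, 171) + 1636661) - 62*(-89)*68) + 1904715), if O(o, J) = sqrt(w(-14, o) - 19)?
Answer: sqrt(3916600 + sqrt(2)) ≈ 1979.0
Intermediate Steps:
O(o, J) = sqrt(2) (O(o, J) = sqrt(21 - 19) = sqrt(2))
sqrt(((O(707, 171) + 1636661) - 62*(-89)*68) + 1904715) = sqrt(((sqrt(2) + 1636661) - 62*(-89)*68) + 1904715) = sqrt(((1636661 + sqrt(2)) + 5518*68) + 1904715) = sqrt(((1636661 + sqrt(2)) + 375224) + 1904715) = sqrt((2011885 + sqrt(2)) + 1904715) = sqrt(3916600 + sqrt(2))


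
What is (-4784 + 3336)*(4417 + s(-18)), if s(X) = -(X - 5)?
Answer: -6429120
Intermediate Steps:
s(X) = 5 - X (s(X) = -(-5 + X) = 5 - X)
(-4784 + 3336)*(4417 + s(-18)) = (-4784 + 3336)*(4417 + (5 - 1*(-18))) = -1448*(4417 + (5 + 18)) = -1448*(4417 + 23) = -1448*4440 = -6429120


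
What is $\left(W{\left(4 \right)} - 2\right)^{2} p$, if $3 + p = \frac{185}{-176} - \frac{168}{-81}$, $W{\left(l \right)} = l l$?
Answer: $- \frac{460355}{1188} \approx -387.5$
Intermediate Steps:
$W{\left(l \right)} = l^{2}$
$p = - \frac{9395}{4752}$ ($p = -3 + \left(\frac{185}{-176} - \frac{168}{-81}\right) = -3 + \left(185 \left(- \frac{1}{176}\right) - - \frac{56}{27}\right) = -3 + \left(- \frac{185}{176} + \frac{56}{27}\right) = -3 + \frac{4861}{4752} = - \frac{9395}{4752} \approx -1.9771$)
$\left(W{\left(4 \right)} - 2\right)^{2} p = \left(4^{2} - 2\right)^{2} \left(- \frac{9395}{4752}\right) = \left(16 - 2\right)^{2} \left(- \frac{9395}{4752}\right) = 14^{2} \left(- \frac{9395}{4752}\right) = 196 \left(- \frac{9395}{4752}\right) = - \frac{460355}{1188}$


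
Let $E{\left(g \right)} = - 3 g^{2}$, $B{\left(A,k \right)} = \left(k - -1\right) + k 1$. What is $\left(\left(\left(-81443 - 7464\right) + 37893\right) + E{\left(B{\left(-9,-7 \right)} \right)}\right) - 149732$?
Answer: $-201253$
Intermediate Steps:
$B{\left(A,k \right)} = 1 + 2 k$ ($B{\left(A,k \right)} = \left(k + 1\right) + k = \left(1 + k\right) + k = 1 + 2 k$)
$\left(\left(\left(-81443 - 7464\right) + 37893\right) + E{\left(B{\left(-9,-7 \right)} \right)}\right) - 149732 = \left(\left(\left(-81443 - 7464\right) + 37893\right) - 3 \left(1 + 2 \left(-7\right)\right)^{2}\right) - 149732 = \left(\left(\left(-81443 - 7464\right) + 37893\right) - 3 \left(1 - 14\right)^{2}\right) - 149732 = \left(\left(-88907 + 37893\right) - 3 \left(-13\right)^{2}\right) - 149732 = \left(-51014 - 507\right) - 149732 = -51521 - 149732 = -201253$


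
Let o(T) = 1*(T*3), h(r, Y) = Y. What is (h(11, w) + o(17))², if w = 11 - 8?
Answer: 2916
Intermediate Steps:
w = 3
o(T) = 3*T (o(T) = 1*(3*T) = 3*T)
(h(11, w) + o(17))² = (3 + 3*17)² = (3 + 51)² = 54² = 2916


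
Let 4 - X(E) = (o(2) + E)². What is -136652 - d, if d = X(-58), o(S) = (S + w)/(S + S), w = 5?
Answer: -2135871/16 ≈ -1.3349e+5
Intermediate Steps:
o(S) = (5 + S)/(2*S) (o(S) = (S + 5)/(S + S) = (5 + S)/((2*S)) = (5 + S)*(1/(2*S)) = (5 + S)/(2*S))
X(E) = 4 - (7/4 + E)² (X(E) = 4 - ((½)*(5 + 2)/2 + E)² = 4 - ((½)*(½)*7 + E)² = 4 - (7/4 + E)²)
d = -50561/16 (d = 4 - (7 + 4*(-58))²/16 = 4 - (7 - 232)²/16 = 4 - 1/16*(-225)² = 4 - 1/16*50625 = 4 - 50625/16 = -50561/16 ≈ -3160.1)
-136652 - d = -136652 - 1*(-50561/16) = -136652 + 50561/16 = -2135871/16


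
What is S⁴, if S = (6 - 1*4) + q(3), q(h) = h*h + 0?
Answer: 14641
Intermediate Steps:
q(h) = h² (q(h) = h² + 0 = h²)
S = 11 (S = (6 - 1*4) + 3² = (6 - 4) + 9 = 2 + 9 = 11)
S⁴ = 11⁴ = 14641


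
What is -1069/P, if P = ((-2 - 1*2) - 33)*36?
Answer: 1069/1332 ≈ 0.80255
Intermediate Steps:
P = -1332 (P = ((-2 - 2) - 33)*36 = (-4 - 33)*36 = -37*36 = -1332)
-1069/P = -1069/(-1332) = -1069*(-1/1332) = 1069/1332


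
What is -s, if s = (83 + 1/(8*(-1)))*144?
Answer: -11934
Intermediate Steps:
s = 11934 (s = (83 + 1/(-8))*144 = (83 - ⅛)*144 = (663/8)*144 = 11934)
-s = -1*11934 = -11934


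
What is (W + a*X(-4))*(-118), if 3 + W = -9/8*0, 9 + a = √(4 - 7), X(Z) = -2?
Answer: -1770 + 236*I*√3 ≈ -1770.0 + 408.76*I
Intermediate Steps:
a = -9 + I*√3 (a = -9 + √(4 - 7) = -9 + √(-3) = -9 + I*√3 ≈ -9.0 + 1.732*I)
W = -3 (W = -3 - 9/8*0 = -3 + 0 = -3)
(W + a*X(-4))*(-118) = (-3 + (-9 + I*√3)*(-2))*(-118) = (-3 + (18 - 2*I*√3))*(-118) = (15 - 2*I*√3)*(-118) = -1770 + 236*I*√3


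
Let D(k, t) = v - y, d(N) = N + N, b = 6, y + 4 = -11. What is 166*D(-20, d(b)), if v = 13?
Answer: 4648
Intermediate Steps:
y = -15 (y = -4 - 11 = -15)
d(N) = 2*N
D(k, t) = 28 (D(k, t) = 13 - 1*(-15) = 13 + 15 = 28)
166*D(-20, d(b)) = 166*28 = 4648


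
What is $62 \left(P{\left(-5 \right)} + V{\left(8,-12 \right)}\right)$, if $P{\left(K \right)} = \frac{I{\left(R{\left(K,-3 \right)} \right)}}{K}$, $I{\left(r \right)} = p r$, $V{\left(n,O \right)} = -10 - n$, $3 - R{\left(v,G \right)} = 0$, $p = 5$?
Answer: $-1302$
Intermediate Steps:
$R{\left(v,G \right)} = 3$ ($R{\left(v,G \right)} = 3 - 0 = 3 + 0 = 3$)
$I{\left(r \right)} = 5 r$
$P{\left(K \right)} = \frac{15}{K}$ ($P{\left(K \right)} = \frac{5 \cdot 3}{K} = \frac{15}{K}$)
$62 \left(P{\left(-5 \right)} + V{\left(8,-12 \right)}\right) = 62 \left(\frac{15}{-5} - 18\right) = 62 \left(15 \left(- \frac{1}{5}\right) - 18\right) = 62 \left(-3 - 18\right) = 62 \left(-21\right) = -1302$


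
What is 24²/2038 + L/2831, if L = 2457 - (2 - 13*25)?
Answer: 3648148/2884789 ≈ 1.2646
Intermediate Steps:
L = 2780 (L = 2457 - (2 - 325) = 2457 - 1*(-323) = 2457 + 323 = 2780)
24²/2038 + L/2831 = 24²/2038 + 2780/2831 = 576*(1/2038) + 2780*(1/2831) = 288/1019 + 2780/2831 = 3648148/2884789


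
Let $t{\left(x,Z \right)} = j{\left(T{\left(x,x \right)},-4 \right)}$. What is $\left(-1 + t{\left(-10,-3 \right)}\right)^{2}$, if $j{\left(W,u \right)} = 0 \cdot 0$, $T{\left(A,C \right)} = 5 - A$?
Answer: $1$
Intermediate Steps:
$j{\left(W,u \right)} = 0$
$t{\left(x,Z \right)} = 0$
$\left(-1 + t{\left(-10,-3 \right)}\right)^{2} = \left(-1 + 0\right)^{2} = \left(-1\right)^{2} = 1$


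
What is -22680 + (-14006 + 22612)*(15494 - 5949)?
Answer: 82121590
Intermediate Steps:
-22680 + (-14006 + 22612)*(15494 - 5949) = -22680 + 8606*9545 = -22680 + 82144270 = 82121590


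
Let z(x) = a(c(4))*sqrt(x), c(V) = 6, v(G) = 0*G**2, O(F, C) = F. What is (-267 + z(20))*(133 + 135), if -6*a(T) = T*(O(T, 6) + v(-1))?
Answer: -71556 - 3216*sqrt(5) ≈ -78747.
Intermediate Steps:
v(G) = 0
a(T) = -T**2/6 (a(T) = -T*(T + 0)/6 = -T*T/6 = -T**2/6)
z(x) = -6*sqrt(x) (z(x) = (-1/6*6**2)*sqrt(x) = (-1/6*36)*sqrt(x) = -6*sqrt(x))
(-267 + z(20))*(133 + 135) = (-267 - 12*sqrt(5))*(133 + 135) = (-267 - 12*sqrt(5))*268 = -71556 - 3216*sqrt(5)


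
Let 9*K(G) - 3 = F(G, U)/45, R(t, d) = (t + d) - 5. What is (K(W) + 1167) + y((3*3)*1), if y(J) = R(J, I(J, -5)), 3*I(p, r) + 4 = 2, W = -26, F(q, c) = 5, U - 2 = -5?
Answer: 94825/81 ≈ 1170.7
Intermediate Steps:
U = -3 (U = 2 - 5 = -3)
I(p, r) = -⅔ (I(p, r) = -4/3 + (⅓)*2 = -4/3 + ⅔ = -⅔)
R(t, d) = -5 + d + t (R(t, d) = (d + t) - 5 = -5 + d + t)
y(J) = -17/3 + J (y(J) = -5 - ⅔ + J = -17/3 + J)
K(G) = 28/81 (K(G) = ⅓ + (5/45)/9 = ⅓ + (5*(1/45))/9 = ⅓ + (⅑)*(⅑) = ⅓ + 1/81 = 28/81)
(K(W) + 1167) + y((3*3)*1) = (28/81 + 1167) + (-17/3 + (3*3)*1) = 94555/81 + (-17/3 + 9*1) = 94555/81 + (-17/3 + 9) = 94555/81 + 10/3 = 94825/81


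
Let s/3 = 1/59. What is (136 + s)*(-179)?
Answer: -1436833/59 ≈ -24353.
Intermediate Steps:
s = 3/59 ≈ 0.050847
(136 + s)*(-179) = (136 + 3/59)*(-179) = (8027/59)*(-179) = -1436833/59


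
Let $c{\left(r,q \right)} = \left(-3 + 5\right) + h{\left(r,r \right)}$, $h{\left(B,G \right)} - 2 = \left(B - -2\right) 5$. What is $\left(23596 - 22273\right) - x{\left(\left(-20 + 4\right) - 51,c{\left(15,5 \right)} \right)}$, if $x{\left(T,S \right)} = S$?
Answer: $1234$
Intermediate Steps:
$h{\left(B,G \right)} = 12 + 5 B$ ($h{\left(B,G \right)} = 2 + \left(B - -2\right) 5 = 2 + \left(B + 2\right) 5 = 2 + \left(2 + B\right) 5 = 2 + \left(10 + 5 B\right) = 12 + 5 B$)
$c{\left(r,q \right)} = 14 + 5 r$ ($c{\left(r,q \right)} = \left(-3 + 5\right) + \left(12 + 5 r\right) = 2 + \left(12 + 5 r\right) = 14 + 5 r$)
$\left(23596 - 22273\right) - x{\left(\left(-20 + 4\right) - 51,c{\left(15,5 \right)} \right)} = \left(23596 - 22273\right) - \left(14 + 5 \cdot 15\right) = \left(23596 - 22273\right) - \left(14 + 75\right) = 1323 - 89 = 1234$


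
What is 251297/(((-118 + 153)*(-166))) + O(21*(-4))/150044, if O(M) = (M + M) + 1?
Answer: -18853288669/435877820 ≈ -43.254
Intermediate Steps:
O(M) = 1 + 2*M (O(M) = 2*M + 1 = 1 + 2*M)
251297/(((-118 + 153)*(-166))) + O(21*(-4))/150044 = 251297/(((-118 + 153)*(-166))) + (1 + 2*(21*(-4)))/150044 = 251297/((35*(-166))) + (1 + 2*(-84))*(1/150044) = 251297/(-5810) + (1 - 168)*(1/150044) = 251297*(-1/5810) - 167*1/150044 = -251297/5810 - 167/150044 = -18853288669/435877820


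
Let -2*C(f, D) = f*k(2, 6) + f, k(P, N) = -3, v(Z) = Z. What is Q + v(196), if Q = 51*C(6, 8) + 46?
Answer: 548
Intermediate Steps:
C(f, D) = f (C(f, D) = -(f*(-3) + f)/2 = -(-3*f + f)/2 = -(-1)*f = f)
Q = 352 (Q = 51*6 + 46 = 306 + 46 = 352)
Q + v(196) = 352 + 196 = 548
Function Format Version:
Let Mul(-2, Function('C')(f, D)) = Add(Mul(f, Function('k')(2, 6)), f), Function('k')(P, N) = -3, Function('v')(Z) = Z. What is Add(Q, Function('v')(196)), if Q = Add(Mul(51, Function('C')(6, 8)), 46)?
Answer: 548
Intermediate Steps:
Function('C')(f, D) = f (Function('C')(f, D) = Mul(Rational(-1, 2), Add(Mul(f, -3), f)) = Mul(Rational(-1, 2), Add(Mul(-3, f), f)) = Mul(Rational(-1, 2), Mul(-2, f)) = f)
Q = 352 (Q = Add(Mul(51, 6), 46) = Add(306, 46) = 352)
Add(Q, Function('v')(196)) = Add(352, 196) = 548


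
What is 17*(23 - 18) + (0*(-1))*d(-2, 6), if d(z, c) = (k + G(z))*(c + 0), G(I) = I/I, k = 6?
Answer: 85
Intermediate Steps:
G(I) = 1
d(z, c) = 7*c (d(z, c) = (6 + 1)*(c + 0) = 7*c)
17*(23 - 18) + (0*(-1))*d(-2, 6) = 17*(23 - 18) + (0*(-1))*(7*6) = 17*5 + 0*42 = 85 + 0 = 85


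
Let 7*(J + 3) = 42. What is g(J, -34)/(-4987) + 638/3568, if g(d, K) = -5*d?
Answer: 1617613/8896808 ≈ 0.18182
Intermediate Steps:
J = 3 (J = -3 + (1/7)*42 = -3 + 6 = 3)
g(J, -34)/(-4987) + 638/3568 = -5*3/(-4987) + 638/3568 = -15*(-1/4987) + 638*(1/3568) = 15/4987 + 319/1784 = 1617613/8896808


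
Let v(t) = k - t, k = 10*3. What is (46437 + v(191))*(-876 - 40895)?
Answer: -1932994796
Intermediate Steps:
k = 30
v(t) = 30 - t
(46437 + v(191))*(-876 - 40895) = (46437 + (30 - 1*191))*(-876 - 40895) = (46437 + (30 - 191))*(-41771) = (46437 - 161)*(-41771) = 46276*(-41771) = -1932994796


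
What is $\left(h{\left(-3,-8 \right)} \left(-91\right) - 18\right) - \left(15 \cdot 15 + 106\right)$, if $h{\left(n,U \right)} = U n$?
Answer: $-2533$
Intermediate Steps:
$\left(h{\left(-3,-8 \right)} \left(-91\right) - 18\right) - \left(15 \cdot 15 + 106\right) = \left(\left(-8\right) \left(-3\right) \left(-91\right) - 18\right) - \left(15 \cdot 15 + 106\right) = \left(24 \left(-91\right) - 18\right) - \left(225 + 106\right) = \left(-2184 - 18\right) - 331 = -2202 - 331 = -2533$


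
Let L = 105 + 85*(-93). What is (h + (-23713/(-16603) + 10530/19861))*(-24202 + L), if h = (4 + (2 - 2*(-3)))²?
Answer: -1540259710935670/329752183 ≈ -4.6710e+6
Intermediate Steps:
L = -7800 (L = 105 - 7905 = -7800)
h = 144 (h = (4 + (2 + 6))² = (4 + 8)² = 12² = 144)
(h + (-23713/(-16603) + 10530/19861))*(-24202 + L) = (144 + (-23713/(-16603) + 10530/19861))*(-24202 - 7800) = (144 + (-23713*(-1/16603) + 10530*(1/19861)))*(-32002) = (144 + (23713/16603 + 10530/19861))*(-32002) = (144 + 645793483/329752183)*(-32002) = (48130107835/329752183)*(-32002) = -1540259710935670/329752183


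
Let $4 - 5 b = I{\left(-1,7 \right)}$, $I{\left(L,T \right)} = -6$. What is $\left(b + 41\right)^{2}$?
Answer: $1849$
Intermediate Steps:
$b = 2$ ($b = \frac{4}{5} - - \frac{6}{5} = \frac{4}{5} + \frac{6}{5} = 2$)
$\left(b + 41\right)^{2} = \left(2 + 41\right)^{2} = 43^{2} = 1849$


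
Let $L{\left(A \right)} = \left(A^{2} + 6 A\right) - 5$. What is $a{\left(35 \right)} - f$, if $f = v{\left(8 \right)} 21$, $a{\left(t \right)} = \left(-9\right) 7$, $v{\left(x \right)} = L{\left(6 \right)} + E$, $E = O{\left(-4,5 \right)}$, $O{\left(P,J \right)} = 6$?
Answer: $-1596$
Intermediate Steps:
$L{\left(A \right)} = -5 + A^{2} + 6 A$
$E = 6$
$v{\left(x \right)} = 73$ ($v{\left(x \right)} = \left(-5 + 6^{2} + 6 \cdot 6\right) + 6 = \left(-5 + 36 + 36\right) + 6 = 67 + 6 = 73$)
$a{\left(t \right)} = -63$
$f = 1533$ ($f = 73 \cdot 21 = 1533$)
$a{\left(35 \right)} - f = -63 - 1533 = -1596$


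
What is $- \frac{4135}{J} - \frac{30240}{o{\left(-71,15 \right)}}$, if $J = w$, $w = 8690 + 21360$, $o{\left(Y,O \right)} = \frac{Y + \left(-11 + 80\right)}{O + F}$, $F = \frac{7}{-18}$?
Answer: $\frac{1327728373}{6010} \approx 2.2092 \cdot 10^{5}$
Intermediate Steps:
$F = - \frac{7}{18}$ ($F = 7 \left(- \frac{1}{18}\right) = - \frac{7}{18} \approx -0.38889$)
$o{\left(Y,O \right)} = \frac{69 + Y}{- \frac{7}{18} + O}$ ($o{\left(Y,O \right)} = \frac{Y + \left(-11 + 80\right)}{O - \frac{7}{18}} = \frac{Y + 69}{- \frac{7}{18} + O} = \frac{69 + Y}{- \frac{7}{18} + O}$)
$w = 30050$
$J = 30050$
$- \frac{4135}{J} - \frac{30240}{o{\left(-71,15 \right)}} = - \frac{4135}{30050} - \frac{30240}{18 \frac{1}{-7 + 18 \cdot 15} \left(69 - 71\right)} = \left(-4135\right) \frac{1}{30050} - \frac{30240}{18 \frac{1}{-7 + 270} \left(-2\right)} = - \frac{827}{6010} - \frac{30240}{18 \cdot \frac{1}{263} \left(-2\right)} = - \frac{827}{6010} - \frac{30240}{- \frac{36}{263}} = - \frac{827}{6010} - -220920 = - \frac{827}{6010} + 220920 = \frac{1327728373}{6010}$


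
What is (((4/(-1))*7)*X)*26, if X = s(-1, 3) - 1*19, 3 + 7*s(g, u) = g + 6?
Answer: 13624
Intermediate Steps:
s(g, u) = 3/7 + g/7 (s(g, u) = -3/7 + (g + 6)/7 = -3/7 + (6 + g)/7 = -3/7 + (6/7 + g/7) = 3/7 + g/7)
X = -131/7 (X = (3/7 + (⅐)*(-1)) - 1*19 = (3/7 - ⅐) - 19 = 2/7 - 19 = -131/7 ≈ -18.714)
(((4/(-1))*7)*X)*26 = (((4/(-1))*7)*(-131/7))*26 = (((4*(-1))*7)*(-131/7))*26 = (-4*7*(-131/7))*26 = -28*(-131/7)*26 = 524*26 = 13624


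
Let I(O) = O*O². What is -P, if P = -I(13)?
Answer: 2197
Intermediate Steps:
I(O) = O³
P = -2197 (P = -1*13³ = -1*2197 = -2197)
-P = -1*(-2197) = 2197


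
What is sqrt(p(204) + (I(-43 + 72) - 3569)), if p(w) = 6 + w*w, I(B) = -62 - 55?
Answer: 4*sqrt(2371) ≈ 194.77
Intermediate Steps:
I(B) = -117
p(w) = 6 + w**2
sqrt(p(204) + (I(-43 + 72) - 3569)) = sqrt((6 + 204**2) + (-117 - 3569)) = sqrt((6 + 41616) - 3686) = sqrt(41622 - 3686) = sqrt(37936) = 4*sqrt(2371)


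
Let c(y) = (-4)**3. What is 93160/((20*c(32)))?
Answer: -2329/32 ≈ -72.781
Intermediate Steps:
c(y) = -64
93160/((20*c(32))) = 93160/((20*(-64))) = 93160/(-1280) = 93160*(-1/1280) = -2329/32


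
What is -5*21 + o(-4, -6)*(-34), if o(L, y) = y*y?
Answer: -1329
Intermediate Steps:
o(L, y) = y²
-5*21 + o(-4, -6)*(-34) = -5*21 + (-6)²*(-34) = -105 + 36*(-34) = -105 - 1224 = -1329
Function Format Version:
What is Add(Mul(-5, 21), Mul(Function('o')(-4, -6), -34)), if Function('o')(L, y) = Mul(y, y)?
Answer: -1329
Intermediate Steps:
Function('o')(L, y) = Pow(y, 2)
Add(Mul(-5, 21), Mul(Function('o')(-4, -6), -34)) = Add(Mul(-5, 21), Mul(Pow(-6, 2), -34)) = Add(-105, Mul(36, -34)) = Add(-105, -1224) = -1329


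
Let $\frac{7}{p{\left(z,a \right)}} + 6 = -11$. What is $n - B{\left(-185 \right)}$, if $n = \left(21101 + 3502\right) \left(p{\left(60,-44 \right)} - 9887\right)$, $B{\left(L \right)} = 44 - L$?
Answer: $- \frac{4135423751}{17} \approx -2.4326 \cdot 10^{8}$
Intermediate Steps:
$p{\left(z,a \right)} = - \frac{7}{17}$ ($p{\left(z,a \right)} = \frac{7}{-6 - 11} = \frac{7}{-17} = 7 \left(- \frac{1}{17}\right) = - \frac{7}{17}$)
$n = - \frac{4135419858}{17}$ ($n = \left(21101 + 3502\right) \left(- \frac{7}{17} - 9887\right) = 24603 \left(- \frac{168086}{17}\right) = - \frac{4135419858}{17} \approx -2.4326 \cdot 10^{8}$)
$n - B{\left(-185 \right)} = - \frac{4135419858}{17} - \left(44 - -185\right) = - \frac{4135419858}{17} - \left(44 + 185\right) = - \frac{4135419858}{17} - 229 = - \frac{4135423751}{17}$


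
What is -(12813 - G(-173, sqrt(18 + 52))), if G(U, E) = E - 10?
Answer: -12823 + sqrt(70) ≈ -12815.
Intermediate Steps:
G(U, E) = -10 + E
-(12813 - G(-173, sqrt(18 + 52))) = -(12813 - (-10 + sqrt(18 + 52))) = -(12813 - (-10 + sqrt(70))) = -(12813 + (10 - sqrt(70))) = -(12823 - sqrt(70)) = -12823 + sqrt(70)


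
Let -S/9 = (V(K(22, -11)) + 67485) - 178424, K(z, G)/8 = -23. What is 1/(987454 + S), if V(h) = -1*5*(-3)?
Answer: 1/1985770 ≈ 5.0358e-7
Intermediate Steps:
K(z, G) = -184 (K(z, G) = 8*(-23) = -184)
V(h) = 15 (V(h) = -5*(-3) = 15)
S = 998316 (S = -9*((15 + 67485) - 178424) = -9*(67500 - 178424) = -9*(-110924) = 998316)
1/(987454 + S) = 1/(987454 + 998316) = 1/1985770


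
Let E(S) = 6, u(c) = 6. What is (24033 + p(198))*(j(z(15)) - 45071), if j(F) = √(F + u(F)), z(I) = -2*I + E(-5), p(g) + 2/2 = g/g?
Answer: -1083191343 + 72099*I*√2 ≈ -1.0832e+9 + 1.0196e+5*I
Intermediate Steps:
p(g) = 0 (p(g) = -1 + g/g = -1 + 1 = 0)
z(I) = 6 - 2*I (z(I) = -2*I + 6 = 6 - 2*I)
j(F) = √(6 + F) (j(F) = √(F + 6) = √(6 + F))
(24033 + p(198))*(j(z(15)) - 45071) = (24033 + 0)*(√(6 + (6 - 2*15)) - 45071) = 24033*(√(6 + (6 - 30)) - 45071) = 24033*(√(6 - 24) - 45071) = 24033*(√(-18) - 45071) = 24033*(3*I*√2 - 45071) = 24033*(-45071 + 3*I*√2) = -1083191343 + 72099*I*√2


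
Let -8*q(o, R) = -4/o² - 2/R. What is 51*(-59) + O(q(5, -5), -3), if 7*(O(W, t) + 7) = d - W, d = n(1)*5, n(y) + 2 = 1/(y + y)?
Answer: -2111947/700 ≈ -3017.1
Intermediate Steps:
n(y) = -2 + 1/(2*y) (n(y) = -2 + 1/(y + y) = -2 + 1/(2*y))
q(o, R) = 1/(2*o²) + 1/(4*R) (q(o, R) = -(-4/o² - 2/R)/8 = 1/(2*o²) + 1/(4*R))
d = -15/2 (d = (-2 + (½)/1)*5 = (-2 + (½)*1)*5 = (-2 + ½)*5 = -3/2*5 = -15/2 ≈ -7.5000)
O(W, t) = -113/14 - W/7 (O(W, t) = -7 + (-15/2 - W)/7 = -7 + (-15/14 - W/7) = -113/14 - W/7)
51*(-59) + O(q(5, -5), -3) = 51*(-59) + (-113/14 - ((½)/5² + (¼)/(-5))/7) = -3009 + (-113/14 - ((½)*(1/25) + (¼)*(-⅕))/7) = -3009 + (-113/14 - (1/50 - 1/20)/7) = -3009 + (-113/14 - ⅐*(-3/100)) = -3009 + (-113/14 + 3/700) = -3009 - 5647/700 = -2111947/700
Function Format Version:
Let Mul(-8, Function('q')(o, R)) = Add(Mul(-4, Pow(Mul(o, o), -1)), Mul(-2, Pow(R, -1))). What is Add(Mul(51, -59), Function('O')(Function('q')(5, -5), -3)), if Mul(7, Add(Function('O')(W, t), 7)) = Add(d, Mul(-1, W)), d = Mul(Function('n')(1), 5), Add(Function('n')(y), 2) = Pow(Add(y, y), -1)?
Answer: Rational(-2111947, 700) ≈ -3017.1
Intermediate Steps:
Function('n')(y) = Add(-2, Mul(Rational(1, 2), Pow(y, -1))) (Function('n')(y) = Add(-2, Pow(Add(y, y), -1)) = Add(-2, Pow(Mul(2, y), -1)) = Add(-2, Mul(Rational(1, 2), Pow(y, -1))))
Function('q')(o, R) = Add(Mul(Rational(1, 2), Pow(o, -2)), Mul(Rational(1, 4), Pow(R, -1))) (Function('q')(o, R) = Mul(Rational(-1, 8), Add(Mul(-4, Pow(Mul(o, o), -1)), Mul(-2, Pow(R, -1)))) = Mul(Rational(-1, 8), Add(Mul(-4, Pow(Pow(o, 2), -1)), Mul(-2, Pow(R, -1)))) = Mul(Rational(-1, 8), Add(Mul(-4, Pow(o, -2)), Mul(-2, Pow(R, -1)))) = Add(Mul(Rational(1, 2), Pow(o, -2)), Mul(Rational(1, 4), Pow(R, -1))))
d = Rational(-15, 2) (d = Mul(Add(-2, Mul(Rational(1, 2), Pow(1, -1))), 5) = Mul(Add(-2, Mul(Rational(1, 2), 1)), 5) = Mul(Add(-2, Rational(1, 2)), 5) = Mul(Rational(-3, 2), 5) = Rational(-15, 2) ≈ -7.5000)
Function('O')(W, t) = Add(Rational(-113, 14), Mul(Rational(-1, 7), W)) (Function('O')(W, t) = Add(-7, Mul(Rational(1, 7), Add(Rational(-15, 2), Mul(-1, W)))) = Add(-7, Add(Rational(-15, 14), Mul(Rational(-1, 7), W))) = Add(Rational(-113, 14), Mul(Rational(-1, 7), W)))
Add(Mul(51, -59), Function('O')(Function('q')(5, -5), -3)) = Add(Mul(51, -59), Add(Rational(-113, 14), Mul(Rational(-1, 7), Add(Mul(Rational(1, 2), Pow(5, -2)), Mul(Rational(1, 4), Pow(-5, -1)))))) = Add(-3009, Add(Rational(-113, 14), Mul(Rational(-1, 7), Add(Mul(Rational(1, 2), Rational(1, 25)), Mul(Rational(1, 4), Rational(-1, 5)))))) = Add(-3009, Add(Rational(-113, 14), Mul(Rational(-1, 7), Add(Rational(1, 50), Rational(-1, 20))))) = Add(-3009, Add(Rational(-113, 14), Mul(Rational(-1, 7), Rational(-3, 100)))) = Add(-3009, Add(Rational(-113, 14), Rational(3, 700))) = Add(-3009, Rational(-5647, 700)) = Rational(-2111947, 700)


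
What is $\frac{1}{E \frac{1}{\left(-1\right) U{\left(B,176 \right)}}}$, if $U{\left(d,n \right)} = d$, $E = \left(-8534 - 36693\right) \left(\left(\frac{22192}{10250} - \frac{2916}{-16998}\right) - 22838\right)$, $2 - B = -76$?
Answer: $- \frac{14519125}{192245974623388} \approx -7.5524 \cdot 10^{-8}$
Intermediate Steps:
$B = 78$ ($B = 2 - -76 = 2 + 76 = 78$)
$E = \frac{14995186020624264}{14519125}$ ($E = - 45227 \left(\left(22192 \cdot \frac{1}{10250} - - \frac{486}{2833}\right) - 22838\right) = - 45227 \left(\left(\frac{11096}{5125} + \frac{486}{2833}\right) - 22838\right) = - 45227 \left(\frac{33925718}{14519125} - 22838\right) = \left(-45227\right) \left(- \frac{331553851032}{14519125}\right) = \frac{14995186020624264}{14519125} \approx 1.0328 \cdot 10^{9}$)
$\frac{1}{E \frac{1}{\left(-1\right) U{\left(B,176 \right)}}} = \frac{1}{\frac{14995186020624264}{14519125} \frac{1}{\left(-1\right) 78}} = \frac{1}{\frac{14995186020624264}{14519125} \frac{1}{-78}} = \frac{1}{\frac{14995186020624264}{14519125} \left(- \frac{1}{78}\right)} = \frac{1}{- \frac{192245974623388}{14519125}} = - \frac{14519125}{192245974623388}$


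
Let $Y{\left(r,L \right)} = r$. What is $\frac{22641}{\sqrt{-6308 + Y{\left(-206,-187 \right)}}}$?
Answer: $- \frac{22641 i \sqrt{6514}}{6514} \approx - 280.52 i$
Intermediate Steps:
$\frac{22641}{\sqrt{-6308 + Y{\left(-206,-187 \right)}}} = \frac{22641}{\sqrt{-6308 - 206}} = \frac{22641}{\sqrt{-6514}} = \frac{22641}{i \sqrt{6514}} = 22641 \left(- \frac{i \sqrt{6514}}{6514}\right) = - \frac{22641 i \sqrt{6514}}{6514}$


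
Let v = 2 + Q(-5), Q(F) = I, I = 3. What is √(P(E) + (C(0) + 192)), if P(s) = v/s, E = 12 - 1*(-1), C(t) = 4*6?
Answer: √36569/13 ≈ 14.710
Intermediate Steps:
Q(F) = 3
C(t) = 24
v = 5 (v = 2 + 3 = 5)
E = 13 (E = 12 + 1 = 13)
P(s) = 5/s
√(P(E) + (C(0) + 192)) = √(5/13 + (24 + 192)) = √(5*(1/13) + 216) = √(5/13 + 216) = √(2813/13) = √36569/13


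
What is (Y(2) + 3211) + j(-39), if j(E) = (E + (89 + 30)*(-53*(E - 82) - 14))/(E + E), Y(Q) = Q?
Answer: -85138/13 ≈ -6549.1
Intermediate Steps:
j(E) = (515508 - 6306*E)/(2*E) (j(E) = (E + 119*(-53*(-82 + E) - 14))/((2*E)) = (E + 119*((4346 - 53*E) - 14))*(1/(2*E)) = (E + 119*(4332 - 53*E))*(1/(2*E)) = (E + (515508 - 6307*E))*(1/(2*E)) = (515508 - 6306*E)*(1/(2*E)) = (515508 - 6306*E)/(2*E))
(Y(2) + 3211) + j(-39) = (2 + 3211) + (-3153 + 257754/(-39)) = 3213 + (-3153 + 257754*(-1/39)) = 3213 + (-3153 - 85918/13) = 3213 - 126907/13 = -85138/13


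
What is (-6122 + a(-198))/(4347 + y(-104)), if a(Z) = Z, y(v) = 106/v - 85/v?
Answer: -657280/452067 ≈ -1.4539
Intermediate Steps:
y(v) = 21/v
(-6122 + a(-198))/(4347 + y(-104)) = (-6122 - 198)/(4347 + 21/(-104)) = -6320/(4347 + 21*(-1/104)) = -6320/(4347 - 21/104) = -6320/452067/104 = -6320*104/452067 = -657280/452067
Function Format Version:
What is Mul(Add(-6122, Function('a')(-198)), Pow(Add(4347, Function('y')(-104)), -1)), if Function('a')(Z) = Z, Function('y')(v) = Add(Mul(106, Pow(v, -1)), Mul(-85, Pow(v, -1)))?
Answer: Rational(-657280, 452067) ≈ -1.4539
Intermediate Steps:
Function('y')(v) = Mul(21, Pow(v, -1))
Mul(Add(-6122, Function('a')(-198)), Pow(Add(4347, Function('y')(-104)), -1)) = Mul(Add(-6122, -198), Pow(Add(4347, Mul(21, Pow(-104, -1))), -1)) = Mul(-6320, Pow(Add(4347, Mul(21, Rational(-1, 104))), -1)) = Mul(-6320, Pow(Add(4347, Rational(-21, 104)), -1)) = Mul(-6320, Pow(Rational(452067, 104), -1)) = Mul(-6320, Rational(104, 452067)) = Rational(-657280, 452067)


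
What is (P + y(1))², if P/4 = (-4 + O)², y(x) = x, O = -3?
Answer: 38809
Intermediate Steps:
P = 196 (P = 4*(-4 - 3)² = 4*(-7)² = 4*49 = 196)
(P + y(1))² = (196 + 1)² = 197² = 38809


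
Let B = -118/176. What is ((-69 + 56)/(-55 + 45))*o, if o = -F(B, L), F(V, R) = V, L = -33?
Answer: 767/880 ≈ 0.87159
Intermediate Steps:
B = -59/88 (B = -118*1/176 = -59/88 ≈ -0.67045)
o = 59/88 (o = -1*(-59/88) = 59/88 ≈ 0.67045)
((-69 + 56)/(-55 + 45))*o = ((-69 + 56)/(-55 + 45))*(59/88) = -13/(-10)*(59/88) = -13*(-1/10)*(59/88) = (13/10)*(59/88) = 767/880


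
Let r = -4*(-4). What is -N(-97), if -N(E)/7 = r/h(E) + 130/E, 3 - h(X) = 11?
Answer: -2268/97 ≈ -23.381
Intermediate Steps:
r = 16
h(X) = -8 (h(X) = 3 - 1*11 = 3 - 11 = -8)
N(E) = 14 - 910/E (N(E) = -7*(16/(-8) + 130/E) = -7*(16*(-⅛) + 130/E) = -7*(-2 + 130/E) = 14 - 910/E)
-N(-97) = -(14 - 910/(-97)) = -(14 - 910*(-1/97)) = -(14 + 910/97) = -1*2268/97 = -2268/97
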